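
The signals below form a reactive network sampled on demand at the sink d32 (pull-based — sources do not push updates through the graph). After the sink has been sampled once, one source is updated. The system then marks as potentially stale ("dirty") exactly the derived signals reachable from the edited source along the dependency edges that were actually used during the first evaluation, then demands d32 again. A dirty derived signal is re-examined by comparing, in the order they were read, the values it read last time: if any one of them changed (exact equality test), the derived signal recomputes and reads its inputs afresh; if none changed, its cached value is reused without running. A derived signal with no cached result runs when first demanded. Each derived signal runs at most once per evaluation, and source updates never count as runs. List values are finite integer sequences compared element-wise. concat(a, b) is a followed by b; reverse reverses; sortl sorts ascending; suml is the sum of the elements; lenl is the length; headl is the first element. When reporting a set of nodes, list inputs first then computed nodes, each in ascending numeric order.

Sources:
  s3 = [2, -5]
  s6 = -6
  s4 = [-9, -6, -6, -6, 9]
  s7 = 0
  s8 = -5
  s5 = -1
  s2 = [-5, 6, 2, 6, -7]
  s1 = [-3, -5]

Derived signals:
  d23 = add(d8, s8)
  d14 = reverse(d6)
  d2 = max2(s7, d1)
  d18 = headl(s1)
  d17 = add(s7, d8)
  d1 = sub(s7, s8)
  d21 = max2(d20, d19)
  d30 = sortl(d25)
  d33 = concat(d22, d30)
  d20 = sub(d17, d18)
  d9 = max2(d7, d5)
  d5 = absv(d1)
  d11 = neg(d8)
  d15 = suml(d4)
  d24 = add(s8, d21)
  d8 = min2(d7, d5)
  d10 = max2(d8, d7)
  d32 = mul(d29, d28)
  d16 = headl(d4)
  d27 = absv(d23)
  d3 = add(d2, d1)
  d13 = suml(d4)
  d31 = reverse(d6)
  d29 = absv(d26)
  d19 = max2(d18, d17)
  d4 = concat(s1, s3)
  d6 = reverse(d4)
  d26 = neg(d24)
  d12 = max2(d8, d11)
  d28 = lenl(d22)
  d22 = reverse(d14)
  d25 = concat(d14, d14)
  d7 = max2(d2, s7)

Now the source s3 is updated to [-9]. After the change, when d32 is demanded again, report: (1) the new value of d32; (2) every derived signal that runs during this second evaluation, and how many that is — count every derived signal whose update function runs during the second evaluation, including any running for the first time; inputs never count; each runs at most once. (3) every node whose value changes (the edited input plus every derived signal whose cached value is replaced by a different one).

Initial pass — values computed on the first demand:
  d1 = sub(0, -5) = 5
  d2 = max2(0, 5) = 5
  d4 = concat([-3, -5], [2, -5]) = [-3, -5, 2, -5]
  d5 = absv(5) = 5
  d6 = reverse([-3, -5, 2, -5]) = [-5, 2, -5, -3]
  d7 = max2(5, 0) = 5
  d8 = min2(5, 5) = 5
  d14 = reverse([-5, 2, -5, -3]) = [-3, -5, 2, -5]
  d17 = add(0, 5) = 5
  d18 = headl([-3, -5]) = -3
  d19 = max2(-3, 5) = 5
  d20 = sub(5, -3) = 8
  d21 = max2(8, 5) = 8
  d22 = reverse([-3, -5, 2, -5]) = [-5, 2, -5, -3]
  d24 = add(-5, 8) = 3
  d26 = neg(3) = -3
  d28 = lenl([-5, 2, -5, -3]) = 4
  d29 = absv(-3) = 3
  d32 = mul(3, 4) = 12

Second demand — change propagation:
  d4: re-runs because s3 [2, -5]->[-9]; new result [-3, -5, -9].
  d6: re-runs because d4 [-3, -5, 2, -5]->[-3, -5, -9]; new result [-9, -5, -3].
  d14: re-runs because d6 [-5, 2, -5, -3]->[-9, -5, -3]; new result [-3, -5, -9].
  d22: re-runs because d14 [-3, -5, 2, -5]->[-3, -5, -9]; new result [-9, -5, -3].
  d28: re-runs because d22 [-5, 2, -5, -3]->[-9, -5, -3]; new result 3.
  d32: re-runs because d28 4->3; new result 9.

d32 now evaluates to 9.
Run set: d4, d6, d14, d22, d28, d32 (6 run).
Changed values: s3, d4, d6, d14, d22, d28, d32.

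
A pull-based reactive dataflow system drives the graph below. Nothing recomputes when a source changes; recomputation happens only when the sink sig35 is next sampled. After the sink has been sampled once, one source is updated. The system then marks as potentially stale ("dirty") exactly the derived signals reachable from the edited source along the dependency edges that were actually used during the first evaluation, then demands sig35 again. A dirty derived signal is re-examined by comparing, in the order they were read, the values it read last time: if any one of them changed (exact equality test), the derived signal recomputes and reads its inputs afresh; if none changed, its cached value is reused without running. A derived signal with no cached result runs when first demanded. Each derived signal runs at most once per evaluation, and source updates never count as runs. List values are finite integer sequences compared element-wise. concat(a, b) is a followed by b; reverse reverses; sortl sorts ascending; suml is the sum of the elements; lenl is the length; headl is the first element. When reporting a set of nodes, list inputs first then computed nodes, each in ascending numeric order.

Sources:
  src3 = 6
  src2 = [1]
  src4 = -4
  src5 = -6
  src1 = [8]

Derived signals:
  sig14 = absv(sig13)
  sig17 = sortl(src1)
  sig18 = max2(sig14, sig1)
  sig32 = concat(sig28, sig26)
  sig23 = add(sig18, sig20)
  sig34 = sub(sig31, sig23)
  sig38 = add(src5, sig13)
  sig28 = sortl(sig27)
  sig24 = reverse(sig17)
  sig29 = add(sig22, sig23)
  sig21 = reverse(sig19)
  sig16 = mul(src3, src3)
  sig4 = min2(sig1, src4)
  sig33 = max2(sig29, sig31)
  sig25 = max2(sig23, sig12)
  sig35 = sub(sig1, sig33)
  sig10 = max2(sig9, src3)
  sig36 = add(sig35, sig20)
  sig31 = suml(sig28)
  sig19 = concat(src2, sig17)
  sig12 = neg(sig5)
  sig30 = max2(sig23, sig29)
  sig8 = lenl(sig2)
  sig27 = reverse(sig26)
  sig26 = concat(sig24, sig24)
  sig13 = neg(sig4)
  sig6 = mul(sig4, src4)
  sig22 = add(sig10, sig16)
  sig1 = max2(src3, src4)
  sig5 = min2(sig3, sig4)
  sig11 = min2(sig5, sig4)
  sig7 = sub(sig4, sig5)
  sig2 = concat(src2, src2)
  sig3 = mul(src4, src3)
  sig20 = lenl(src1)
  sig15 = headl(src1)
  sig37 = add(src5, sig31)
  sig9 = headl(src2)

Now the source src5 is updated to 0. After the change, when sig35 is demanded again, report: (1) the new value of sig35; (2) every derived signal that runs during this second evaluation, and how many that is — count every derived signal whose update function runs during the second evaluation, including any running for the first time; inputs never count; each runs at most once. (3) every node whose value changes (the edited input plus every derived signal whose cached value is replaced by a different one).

New value of sig35: -43.
Derived signals that run: none — 0 in total.
Values that change: src5.
Key observation: src5 is never demanded by the output, so the edit triggers no recomputation at all.

First evaluation (everything demanded from the output):
  sig1 = max2(6, -4) = 6
  sig4 = min2(6, -4) = -4
  sig9 = headl([1]) = 1
  sig10 = max2(1, 6) = 6
  sig13 = neg(-4) = 4
  sig14 = absv(4) = 4
  sig16 = mul(6, 6) = 36
  sig17 = sortl([8]) = [8]
  sig18 = max2(4, 6) = 6
  sig20 = lenl([8]) = 1
  sig22 = add(6, 36) = 42
  sig23 = add(6, 1) = 7
  sig24 = reverse([8]) = [8]
  sig26 = concat([8], [8]) = [8, 8]
  sig27 = reverse([8, 8]) = [8, 8]
  sig28 = sortl([8, 8]) = [8, 8]
  sig29 = add(42, 7) = 49
  sig31 = suml([8, 8]) = 16
  sig33 = max2(49, 16) = 49
  sig35 = sub(6, 49) = -43

Propagation after the edit:
  src5 feeds no computation that the output demands — nothing is marked dirty and nothing runs.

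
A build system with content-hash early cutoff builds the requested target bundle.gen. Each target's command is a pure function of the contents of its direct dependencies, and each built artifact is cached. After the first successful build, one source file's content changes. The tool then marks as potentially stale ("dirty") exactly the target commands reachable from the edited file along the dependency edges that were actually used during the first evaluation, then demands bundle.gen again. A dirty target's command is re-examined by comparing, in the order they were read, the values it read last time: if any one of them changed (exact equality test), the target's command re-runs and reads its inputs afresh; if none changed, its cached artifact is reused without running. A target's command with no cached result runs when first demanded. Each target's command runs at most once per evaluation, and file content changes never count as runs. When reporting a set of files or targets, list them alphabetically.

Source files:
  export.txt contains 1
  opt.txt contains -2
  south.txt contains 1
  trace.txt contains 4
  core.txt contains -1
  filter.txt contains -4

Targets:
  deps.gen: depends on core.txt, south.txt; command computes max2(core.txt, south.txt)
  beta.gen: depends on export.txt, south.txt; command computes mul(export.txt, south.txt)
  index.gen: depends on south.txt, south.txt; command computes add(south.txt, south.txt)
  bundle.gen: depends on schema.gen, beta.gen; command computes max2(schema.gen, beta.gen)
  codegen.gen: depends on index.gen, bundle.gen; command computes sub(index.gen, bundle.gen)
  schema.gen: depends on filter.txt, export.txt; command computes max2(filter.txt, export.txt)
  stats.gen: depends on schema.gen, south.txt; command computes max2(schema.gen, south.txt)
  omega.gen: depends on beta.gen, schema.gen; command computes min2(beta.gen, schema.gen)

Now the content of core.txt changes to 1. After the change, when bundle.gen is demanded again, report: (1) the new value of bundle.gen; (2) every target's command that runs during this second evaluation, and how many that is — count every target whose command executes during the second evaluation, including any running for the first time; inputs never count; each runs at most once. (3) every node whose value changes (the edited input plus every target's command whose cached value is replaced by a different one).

First evaluation (everything demanded from the output):
  beta.gen = mul(1, 1) = 1
  schema.gen = max2(-4, 1) = 1
  bundle.gen = max2(1, 1) = 1

Propagation after the edit:
  core.txt feeds no computation that the output demands — nothing is marked dirty and nothing runs.

Key observation: core.txt is never demanded by the output, so the edit triggers no recomputation at all.

New value of bundle.gen: 1.
Target commands that run: none — 0 in total.
Values that change: core.txt.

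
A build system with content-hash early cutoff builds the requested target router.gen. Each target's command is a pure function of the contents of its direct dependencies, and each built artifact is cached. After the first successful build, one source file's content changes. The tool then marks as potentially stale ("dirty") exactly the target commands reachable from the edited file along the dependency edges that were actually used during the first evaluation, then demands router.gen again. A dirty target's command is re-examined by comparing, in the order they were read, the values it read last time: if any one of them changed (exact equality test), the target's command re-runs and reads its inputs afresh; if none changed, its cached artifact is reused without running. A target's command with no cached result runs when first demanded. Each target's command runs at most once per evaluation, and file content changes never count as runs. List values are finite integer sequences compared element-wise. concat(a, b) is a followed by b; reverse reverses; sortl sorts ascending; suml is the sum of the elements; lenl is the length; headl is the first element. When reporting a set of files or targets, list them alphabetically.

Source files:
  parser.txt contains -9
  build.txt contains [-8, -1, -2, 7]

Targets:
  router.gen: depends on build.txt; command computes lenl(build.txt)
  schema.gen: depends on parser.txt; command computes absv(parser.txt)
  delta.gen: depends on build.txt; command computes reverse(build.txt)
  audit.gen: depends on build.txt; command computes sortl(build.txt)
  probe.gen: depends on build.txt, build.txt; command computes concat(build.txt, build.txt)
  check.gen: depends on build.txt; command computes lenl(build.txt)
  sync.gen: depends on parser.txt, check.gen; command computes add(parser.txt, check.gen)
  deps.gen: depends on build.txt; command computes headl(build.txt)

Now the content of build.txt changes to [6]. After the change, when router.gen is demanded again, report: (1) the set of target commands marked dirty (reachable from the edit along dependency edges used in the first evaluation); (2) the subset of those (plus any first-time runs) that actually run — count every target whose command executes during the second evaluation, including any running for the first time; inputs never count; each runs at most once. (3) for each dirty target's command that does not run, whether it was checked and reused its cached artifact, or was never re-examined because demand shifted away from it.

First evaluation (everything demanded from the output):
  router.gen = lenl([-8, -1, -2, 7]) = 4

Propagation after the edit:
  router.gen: runs — build.txt [-8, -1, -2, 7]->[6]; result 1.

Marked dirty: router.gen.
Target commands that run: router.gen — 1 in total.
Every dirty target's command ran.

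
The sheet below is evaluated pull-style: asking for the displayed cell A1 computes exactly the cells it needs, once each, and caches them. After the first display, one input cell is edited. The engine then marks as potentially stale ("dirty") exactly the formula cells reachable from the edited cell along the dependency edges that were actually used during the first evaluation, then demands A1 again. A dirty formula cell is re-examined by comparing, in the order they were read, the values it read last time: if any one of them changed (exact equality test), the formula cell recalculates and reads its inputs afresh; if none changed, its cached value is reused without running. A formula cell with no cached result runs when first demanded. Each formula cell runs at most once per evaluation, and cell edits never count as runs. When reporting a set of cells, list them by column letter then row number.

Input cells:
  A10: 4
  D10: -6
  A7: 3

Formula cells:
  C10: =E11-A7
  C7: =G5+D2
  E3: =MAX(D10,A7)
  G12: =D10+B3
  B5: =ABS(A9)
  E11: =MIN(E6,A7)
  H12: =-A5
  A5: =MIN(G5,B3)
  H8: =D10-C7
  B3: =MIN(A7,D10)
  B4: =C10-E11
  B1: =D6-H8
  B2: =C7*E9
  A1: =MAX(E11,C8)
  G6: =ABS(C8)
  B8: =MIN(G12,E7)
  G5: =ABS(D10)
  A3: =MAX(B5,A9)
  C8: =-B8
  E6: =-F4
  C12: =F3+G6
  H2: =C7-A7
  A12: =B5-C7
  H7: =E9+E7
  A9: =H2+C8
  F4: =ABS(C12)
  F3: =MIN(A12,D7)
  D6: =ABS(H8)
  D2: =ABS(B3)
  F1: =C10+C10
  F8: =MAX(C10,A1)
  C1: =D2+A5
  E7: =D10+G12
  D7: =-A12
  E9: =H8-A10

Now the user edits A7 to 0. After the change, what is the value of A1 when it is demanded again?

First demand of the output computes:
  B3 = MIN(3, -6) = -6
  D2 = ABS(-6) = 6
  G5 = ABS(-6) = 6
  C7 = 6 + 6 = 12
  G12 = -6 + -6 = -12
  E7 = -6 + -12 = -18
  B8 = MIN(-12, -18) = -18
  C8 = -(-18) = 18
  G6 = ABS(18) = 18
  H2 = 12 - 3 = 9
  A9 = 9 + 18 = 27
  B5 = ABS(27) = 27
  A12 = 27 - 12 = 15
  D7 = -(15) = -15
  F3 = MIN(15, -15) = -15
  C12 = -15 + 18 = 3
  F4 = ABS(3) = 3
  E6 = -(3) = -3
  E11 = MIN(-3, 3) = -3
  A1 = MAX(-3, 18) = 18

After the edit, cleaning proceeds:
  B3: a read changed (A7 3->0) — executes, giving -6 — identical to its old value.
  D2: dirty, but its reads are unchanged (B3 unchanged); cached 6 stands.
  C7: dirty, but its reads are unchanged (G5 unchanged, D2 unchanged); cached 12 stands.
  G12: dirty, but its reads are unchanged (D10 unchanged, B3 unchanged); cached -12 stands.
  E7: dirty, but its reads are unchanged (D10 unchanged, G12 unchanged); cached -18 stands.
  B8: dirty, but its reads are unchanged (G12 unchanged, E7 unchanged); cached -18 stands.
  C8: dirty, but its reads are unchanged (B8 unchanged); cached 18 stands.
  G6: dirty, but its reads are unchanged (C8 unchanged); cached 18 stands.
  H2: a read changed (A7 3->0) — executes, giving 12.
  A9: a read changed (H2 9->12) — executes, giving 30.
  B5: a read changed (A9 27->30) — executes, giving 30.
  A12: a read changed (B5 27->30) — executes, giving 18.
  D7: a read changed (A12 15->18) — executes, giving -18.
  F3: a read changed (A12 15->18; D7 -15->-18) — executes, giving -18.
  C12: a read changed (F3 -15->-18) — executes, giving 0.
  F4: a read changed (C12 3->0) — executes, giving 0.
  E6: a read changed (F4 3->0) — executes, giving 0.
  E11: a read changed (E6 -3->0; A7 3->0) — executes, giving 0.
  A1: a read changed (E11 -3->0) — executes, giving 18 — identical to its old value.

Note where the cutoff bites: D2 is checked, finds nothing changed, and keeps its cache.

Demanding A1 again yields 18.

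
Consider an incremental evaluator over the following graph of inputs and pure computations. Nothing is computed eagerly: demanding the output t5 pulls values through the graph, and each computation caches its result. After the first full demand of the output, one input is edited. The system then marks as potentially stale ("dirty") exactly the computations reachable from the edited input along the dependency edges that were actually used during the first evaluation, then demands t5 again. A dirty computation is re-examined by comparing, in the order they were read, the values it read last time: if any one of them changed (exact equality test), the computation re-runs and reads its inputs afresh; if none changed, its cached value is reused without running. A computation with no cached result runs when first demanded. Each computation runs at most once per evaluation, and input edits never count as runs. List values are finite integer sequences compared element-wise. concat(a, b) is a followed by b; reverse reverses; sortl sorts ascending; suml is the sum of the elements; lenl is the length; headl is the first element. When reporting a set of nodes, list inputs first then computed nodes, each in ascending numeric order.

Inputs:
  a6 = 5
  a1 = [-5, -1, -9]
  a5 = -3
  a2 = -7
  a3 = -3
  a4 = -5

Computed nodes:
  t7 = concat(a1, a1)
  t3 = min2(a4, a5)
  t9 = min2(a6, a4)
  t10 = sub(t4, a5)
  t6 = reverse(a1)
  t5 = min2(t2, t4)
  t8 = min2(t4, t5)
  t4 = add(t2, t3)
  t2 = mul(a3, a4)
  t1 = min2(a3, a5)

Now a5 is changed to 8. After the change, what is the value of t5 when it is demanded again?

t5 now evaluates to 10.
The important point: t3 recomputes to an identical value, and the output ends up unchanged.

Initial pass — values computed on the first demand:
  t2 = mul(-3, -5) = 15
  t3 = min2(-5, -3) = -5
  t4 = add(15, -5) = 10
  t5 = min2(15, 10) = 10

Second demand — change propagation:
  t3: re-runs because a5 -3->8; new result -5 (unchanged).
  t4: re-examined; everything it read last time is the same (t2 unchanged, t3 unchanged) — cache 10 kept, no run.
  t5: re-examined; everything it read last time is the same (t2 unchanged, t4 unchanged) — cache 10 kept, no run.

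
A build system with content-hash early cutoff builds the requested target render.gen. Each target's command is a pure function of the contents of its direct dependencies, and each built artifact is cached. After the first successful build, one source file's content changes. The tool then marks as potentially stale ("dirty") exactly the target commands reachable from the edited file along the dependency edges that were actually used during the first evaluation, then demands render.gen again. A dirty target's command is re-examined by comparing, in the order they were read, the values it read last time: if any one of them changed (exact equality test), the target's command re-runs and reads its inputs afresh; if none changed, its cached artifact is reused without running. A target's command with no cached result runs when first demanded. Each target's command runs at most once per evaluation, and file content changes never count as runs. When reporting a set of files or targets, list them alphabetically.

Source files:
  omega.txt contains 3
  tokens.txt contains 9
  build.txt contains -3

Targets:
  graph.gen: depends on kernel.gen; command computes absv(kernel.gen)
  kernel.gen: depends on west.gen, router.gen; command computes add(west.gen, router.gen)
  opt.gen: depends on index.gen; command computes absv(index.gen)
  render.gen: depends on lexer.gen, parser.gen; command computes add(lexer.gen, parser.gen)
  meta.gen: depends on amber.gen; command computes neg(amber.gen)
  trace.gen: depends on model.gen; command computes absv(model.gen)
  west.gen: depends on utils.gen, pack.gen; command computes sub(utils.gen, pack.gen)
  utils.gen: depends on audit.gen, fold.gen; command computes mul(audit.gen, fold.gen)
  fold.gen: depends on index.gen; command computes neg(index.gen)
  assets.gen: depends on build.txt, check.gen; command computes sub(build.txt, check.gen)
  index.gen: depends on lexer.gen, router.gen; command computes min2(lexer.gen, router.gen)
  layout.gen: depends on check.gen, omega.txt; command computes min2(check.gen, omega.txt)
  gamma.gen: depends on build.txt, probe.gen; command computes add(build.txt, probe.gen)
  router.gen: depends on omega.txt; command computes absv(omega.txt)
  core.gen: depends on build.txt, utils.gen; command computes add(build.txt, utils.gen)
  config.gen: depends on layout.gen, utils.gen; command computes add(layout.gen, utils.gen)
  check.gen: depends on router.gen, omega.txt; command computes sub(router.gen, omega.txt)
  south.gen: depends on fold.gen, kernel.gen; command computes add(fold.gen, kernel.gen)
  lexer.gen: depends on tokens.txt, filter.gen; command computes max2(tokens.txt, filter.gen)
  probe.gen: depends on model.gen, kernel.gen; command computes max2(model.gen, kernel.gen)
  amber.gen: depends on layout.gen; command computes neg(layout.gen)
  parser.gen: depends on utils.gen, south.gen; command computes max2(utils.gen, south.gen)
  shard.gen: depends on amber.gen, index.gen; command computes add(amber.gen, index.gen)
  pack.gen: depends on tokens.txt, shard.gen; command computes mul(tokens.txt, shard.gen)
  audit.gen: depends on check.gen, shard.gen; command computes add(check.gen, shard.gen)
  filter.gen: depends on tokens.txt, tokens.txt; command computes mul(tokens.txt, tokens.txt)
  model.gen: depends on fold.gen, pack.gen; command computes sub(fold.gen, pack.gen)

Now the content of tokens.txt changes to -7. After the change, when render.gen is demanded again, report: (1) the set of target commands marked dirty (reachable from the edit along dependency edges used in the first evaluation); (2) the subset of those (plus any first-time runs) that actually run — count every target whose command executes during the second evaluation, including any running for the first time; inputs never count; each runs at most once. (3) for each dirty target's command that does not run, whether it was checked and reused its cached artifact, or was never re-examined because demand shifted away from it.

Marked dirty: audit.gen, filter.gen, fold.gen, index.gen, kernel.gen, lexer.gen, pack.gen, parser.gen, render.gen, shard.gen, south.gen, utils.gen, west.gen.
Target commands that run: filter.gen, index.gen, kernel.gen, lexer.gen, pack.gen, parser.gen, render.gen, south.gen, west.gen — 9 in total.
Checked but reused from cache: audit.gen, fold.gen, shard.gen, utils.gen.
Key observation: the cutoff stops propagation at shard.gen — its inputs' values are unchanged, so it reuses its cache.

First evaluation (everything demanded from the output):
  filter.gen = mul(9, 9) = 81
  lexer.gen = max2(9, 81) = 81
  router.gen = absv(3) = 3
  check.gen = sub(3, 3) = 0
  index.gen = min2(81, 3) = 3
  fold.gen = neg(3) = -3
  layout.gen = min2(0, 3) = 0
  amber.gen = neg(0) = 0
  shard.gen = add(0, 3) = 3
  audit.gen = add(0, 3) = 3
  pack.gen = mul(9, 3) = 27
  utils.gen = mul(3, -3) = -9
  west.gen = sub(-9, 27) = -36
  kernel.gen = add(-36, 3) = -33
  south.gen = add(-3, -33) = -36
  parser.gen = max2(-9, -36) = -9
  render.gen = add(81, -9) = 72

Propagation after the edit:
  filter.gen: runs — tokens.txt 9->-7; tokens.txt 9->-7; result 49.
  lexer.gen: runs — tokens.txt 9->-7; filter.gen 81->49; result 49.
  index.gen: runs — lexer.gen 81->49; result 3 (same value as before).
  fold.gen: checked — values it read are unchanged (index.gen unchanged); reused cached -3 without running.
  shard.gen: checked — values it read are unchanged (amber.gen unchanged, index.gen unchanged); reused cached 3 without running.
  audit.gen: checked — values it read are unchanged (check.gen unchanged, shard.gen unchanged); reused cached 3 without running.
  pack.gen: runs — tokens.txt 9->-7; result -21.
  utils.gen: checked — values it read are unchanged (audit.gen unchanged, fold.gen unchanged); reused cached -9 without running.
  west.gen: runs — pack.gen 27->-21; result 12.
  kernel.gen: runs — west.gen -36->12; result 15.
  south.gen: runs — kernel.gen -33->15; result 12.
  parser.gen: runs — south.gen -36->12; result 12.
  render.gen: runs — lexer.gen 81->49; parser.gen -9->12; result 61.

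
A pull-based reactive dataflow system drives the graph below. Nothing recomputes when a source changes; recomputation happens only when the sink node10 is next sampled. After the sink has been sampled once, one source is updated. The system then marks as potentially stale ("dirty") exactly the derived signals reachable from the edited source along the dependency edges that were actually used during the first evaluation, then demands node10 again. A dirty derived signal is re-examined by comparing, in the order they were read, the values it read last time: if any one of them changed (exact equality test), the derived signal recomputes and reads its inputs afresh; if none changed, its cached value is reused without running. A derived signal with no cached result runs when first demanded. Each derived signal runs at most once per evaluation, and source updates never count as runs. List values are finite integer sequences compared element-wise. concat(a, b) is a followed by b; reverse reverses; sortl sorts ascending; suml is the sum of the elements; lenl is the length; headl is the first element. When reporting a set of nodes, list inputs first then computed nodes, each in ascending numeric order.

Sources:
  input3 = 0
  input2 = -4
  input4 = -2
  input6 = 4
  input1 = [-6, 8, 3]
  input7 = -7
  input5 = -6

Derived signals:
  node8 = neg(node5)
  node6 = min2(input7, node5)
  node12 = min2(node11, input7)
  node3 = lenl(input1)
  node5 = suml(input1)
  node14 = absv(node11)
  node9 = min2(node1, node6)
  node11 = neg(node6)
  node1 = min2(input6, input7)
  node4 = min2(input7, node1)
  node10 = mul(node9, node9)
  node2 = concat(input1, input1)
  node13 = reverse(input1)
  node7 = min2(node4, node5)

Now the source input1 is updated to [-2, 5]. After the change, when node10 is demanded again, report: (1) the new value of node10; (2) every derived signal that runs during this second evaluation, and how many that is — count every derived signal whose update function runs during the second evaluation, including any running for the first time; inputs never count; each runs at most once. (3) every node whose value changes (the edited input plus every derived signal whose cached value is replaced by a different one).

New value of node10: 49.
Derived signals that run: node5, node6 — 2 in total.
Values that change: input1, node5.
Key observation: the change is absorbed at node6 — it re-runs but produces the same value, and the output's value is unchanged.

First evaluation (everything demanded from the output):
  node1 = min2(4, -7) = -7
  node5 = suml([-6, 8, 3]) = 5
  node6 = min2(-7, 5) = -7
  node9 = min2(-7, -7) = -7
  node10 = mul(-7, -7) = 49

Propagation after the edit:
  node5: runs — input1 [-6, 8, 3]->[-2, 5]; result 3.
  node6: runs — node5 5->3; result -7 (same value as before).
  node9: checked — values it read are unchanged (node1 unchanged, node6 unchanged); reused cached -7 without running.
  node10: checked — values it read are unchanged (node9 unchanged, node9 unchanged); reused cached 49 without running.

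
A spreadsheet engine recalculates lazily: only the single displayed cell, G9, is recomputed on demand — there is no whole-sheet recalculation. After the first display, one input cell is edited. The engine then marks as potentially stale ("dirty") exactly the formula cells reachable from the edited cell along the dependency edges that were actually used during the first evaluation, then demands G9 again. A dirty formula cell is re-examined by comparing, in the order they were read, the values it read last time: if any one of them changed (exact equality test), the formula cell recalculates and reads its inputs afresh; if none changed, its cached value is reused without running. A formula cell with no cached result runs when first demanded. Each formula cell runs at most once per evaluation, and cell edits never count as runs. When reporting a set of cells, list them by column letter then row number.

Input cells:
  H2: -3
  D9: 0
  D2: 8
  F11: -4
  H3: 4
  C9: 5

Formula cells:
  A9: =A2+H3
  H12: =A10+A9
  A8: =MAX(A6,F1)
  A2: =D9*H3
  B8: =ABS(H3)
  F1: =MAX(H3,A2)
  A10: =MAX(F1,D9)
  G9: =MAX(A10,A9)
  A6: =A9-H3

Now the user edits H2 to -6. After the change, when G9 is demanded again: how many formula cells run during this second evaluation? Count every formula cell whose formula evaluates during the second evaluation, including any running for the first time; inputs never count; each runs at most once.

First evaluation (everything demanded from the output):
  A2 = 0 * 4 = 0
  A9 = 0 + 4 = 4
  F1 = MAX(4, 0) = 4
  A10 = MAX(4, 0) = 4
  G9 = MAX(4, 4) = 4

Propagation after the edit:
  H2 feeds no computation that the output demands — nothing is marked dirty and nothing runs.

Key observation: H2 is never demanded by the output, so the edit triggers no recomputation at all.

Formula cells that run: none — 0 in total.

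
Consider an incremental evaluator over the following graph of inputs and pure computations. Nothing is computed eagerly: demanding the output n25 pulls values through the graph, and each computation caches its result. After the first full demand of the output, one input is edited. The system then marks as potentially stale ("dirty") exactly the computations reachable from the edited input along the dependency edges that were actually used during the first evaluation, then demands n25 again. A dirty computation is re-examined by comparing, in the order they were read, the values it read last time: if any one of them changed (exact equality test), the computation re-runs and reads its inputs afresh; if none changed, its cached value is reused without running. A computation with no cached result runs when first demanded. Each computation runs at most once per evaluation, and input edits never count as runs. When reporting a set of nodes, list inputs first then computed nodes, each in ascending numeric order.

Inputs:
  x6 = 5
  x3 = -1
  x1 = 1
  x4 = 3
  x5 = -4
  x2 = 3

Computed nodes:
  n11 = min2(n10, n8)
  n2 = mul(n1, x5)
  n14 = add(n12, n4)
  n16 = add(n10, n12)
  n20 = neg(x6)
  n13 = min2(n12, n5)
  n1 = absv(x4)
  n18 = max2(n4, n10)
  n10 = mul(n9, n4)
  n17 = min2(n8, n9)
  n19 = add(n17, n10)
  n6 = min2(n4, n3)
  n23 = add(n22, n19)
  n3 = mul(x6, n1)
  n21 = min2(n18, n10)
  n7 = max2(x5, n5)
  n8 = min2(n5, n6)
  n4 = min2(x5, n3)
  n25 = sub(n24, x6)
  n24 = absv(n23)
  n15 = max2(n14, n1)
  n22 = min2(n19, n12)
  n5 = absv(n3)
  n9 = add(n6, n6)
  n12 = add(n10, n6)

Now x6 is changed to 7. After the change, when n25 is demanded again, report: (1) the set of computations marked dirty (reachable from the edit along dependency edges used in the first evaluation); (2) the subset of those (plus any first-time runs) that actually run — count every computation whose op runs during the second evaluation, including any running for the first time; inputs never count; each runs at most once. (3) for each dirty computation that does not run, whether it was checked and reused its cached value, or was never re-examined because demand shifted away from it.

Dirty set: n3, n4, n5, n6, n8, n9, n10, n12, n17, n19, n22, n23, n24, n25.
Run set: n3, n4, n5, n6, n8, n25 (6 run).
Re-examined without running (cache reused): n9, n10, n12, n17, n19, n22, n23, n24.
The important point: at n9 every value read last time is unchanged, so the dirty flag clears without a run.

Initial pass — values computed on the first demand:
  n1 = absv(3) = 3
  n3 = mul(5, 3) = 15
  n4 = min2(-4, 15) = -4
  n5 = absv(15) = 15
  n6 = min2(-4, 15) = -4
  n8 = min2(15, -4) = -4
  n9 = add(-4, -4) = -8
  n10 = mul(-8, -4) = 32
  n12 = add(32, -4) = 28
  n17 = min2(-4, -8) = -8
  n19 = add(-8, 32) = 24
  n22 = min2(24, 28) = 24
  n23 = add(24, 24) = 48
  n24 = absv(48) = 48
  n25 = sub(48, 5) = 43

Second demand — change propagation:
  n3: re-runs because x6 5->7; new result 21.
  n4: re-runs because n3 15->21; new result -4 (unchanged).
  n5: re-runs because n3 15->21; new result 21.
  n6: re-runs because n3 15->21; new result -4 (unchanged).
  n8: re-runs because n5 15->21; new result -4 (unchanged).
  n9: re-examined; everything it read last time is the same (n6 unchanged, n6 unchanged) — cache -8 kept, no run.
  n10: re-examined; everything it read last time is the same (n9 unchanged, n4 unchanged) — cache 32 kept, no run.
  n12: re-examined; everything it read last time is the same (n10 unchanged, n6 unchanged) — cache 28 kept, no run.
  n17: re-examined; everything it read last time is the same (n8 unchanged, n9 unchanged) — cache -8 kept, no run.
  n19: re-examined; everything it read last time is the same (n17 unchanged, n10 unchanged) — cache 24 kept, no run.
  n22: re-examined; everything it read last time is the same (n19 unchanged, n12 unchanged) — cache 24 kept, no run.
  n23: re-examined; everything it read last time is the same (n22 unchanged, n19 unchanged) — cache 48 kept, no run.
  n24: re-examined; everything it read last time is the same (n23 unchanged) — cache 48 kept, no run.
  n25: re-runs because x6 5->7; new result 41.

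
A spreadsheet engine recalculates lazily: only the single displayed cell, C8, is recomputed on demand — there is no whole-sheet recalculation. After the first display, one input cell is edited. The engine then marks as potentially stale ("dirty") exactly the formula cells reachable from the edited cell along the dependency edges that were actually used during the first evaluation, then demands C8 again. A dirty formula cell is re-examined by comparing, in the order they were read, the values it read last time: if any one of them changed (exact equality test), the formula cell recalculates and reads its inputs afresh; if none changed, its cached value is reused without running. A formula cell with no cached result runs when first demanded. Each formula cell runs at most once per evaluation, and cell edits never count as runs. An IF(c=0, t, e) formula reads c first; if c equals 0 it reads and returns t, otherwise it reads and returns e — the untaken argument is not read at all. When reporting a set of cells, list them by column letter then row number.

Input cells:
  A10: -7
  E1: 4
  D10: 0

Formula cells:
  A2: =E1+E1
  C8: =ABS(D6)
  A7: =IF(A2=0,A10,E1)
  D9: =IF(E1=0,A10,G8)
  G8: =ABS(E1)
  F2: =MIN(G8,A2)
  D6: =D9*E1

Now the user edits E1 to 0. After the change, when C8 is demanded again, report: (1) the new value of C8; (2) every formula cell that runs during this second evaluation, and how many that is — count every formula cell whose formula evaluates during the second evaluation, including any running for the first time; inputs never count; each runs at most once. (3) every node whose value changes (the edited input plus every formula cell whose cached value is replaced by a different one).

First evaluation (everything demanded from the output):
  G8 = ABS(4) = 4
  D9 = IF(E1=0: E1=4 -> else branch G8) = 4
  D6 = 4 * 4 = 16
  C8 = ABS(16) = 16

Propagation after the edit:
  G8: marked dirty but never re-examined — demand shifted away from it.
  D9: runs — E1 4->0; result -7.
  D6: runs — D9 4->-7; E1 4->0; result 0.
  C8: runs — D6 16->0; result 0.

Key observation: a condition flipped, so demand moved to the other branch — G8 is never re-examined.

New value of C8: 0.
Formula cells that run: C8, D6, D9 — 3 in total.
Values that change: C8, D6, D9, E1.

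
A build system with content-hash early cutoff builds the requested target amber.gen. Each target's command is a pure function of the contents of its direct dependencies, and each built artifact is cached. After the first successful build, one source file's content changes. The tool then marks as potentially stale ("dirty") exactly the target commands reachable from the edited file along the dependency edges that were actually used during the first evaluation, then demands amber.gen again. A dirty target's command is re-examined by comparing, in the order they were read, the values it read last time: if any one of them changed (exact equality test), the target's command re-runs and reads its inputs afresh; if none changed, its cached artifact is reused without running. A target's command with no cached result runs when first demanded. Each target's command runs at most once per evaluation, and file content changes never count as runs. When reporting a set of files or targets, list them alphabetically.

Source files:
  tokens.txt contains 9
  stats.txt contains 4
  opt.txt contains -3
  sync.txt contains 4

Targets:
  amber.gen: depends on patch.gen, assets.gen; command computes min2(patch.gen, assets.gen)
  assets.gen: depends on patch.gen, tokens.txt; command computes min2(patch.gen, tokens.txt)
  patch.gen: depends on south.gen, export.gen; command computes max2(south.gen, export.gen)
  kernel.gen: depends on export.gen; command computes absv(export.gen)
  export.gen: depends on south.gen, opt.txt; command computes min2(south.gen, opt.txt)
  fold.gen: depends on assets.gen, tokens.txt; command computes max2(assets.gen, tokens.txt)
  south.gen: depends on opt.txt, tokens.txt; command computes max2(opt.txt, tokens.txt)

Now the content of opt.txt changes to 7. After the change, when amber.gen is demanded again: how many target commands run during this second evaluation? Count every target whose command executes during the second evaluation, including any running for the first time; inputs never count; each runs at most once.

Target commands that run: export.gen, patch.gen, south.gen — 3 in total.
Key observation: the cutoff stops propagation at assets.gen — its inputs' values are unchanged, so it reuses its cache.

First evaluation (everything demanded from the output):
  south.gen = max2(-3, 9) = 9
  export.gen = min2(9, -3) = -3
  patch.gen = max2(9, -3) = 9
  assets.gen = min2(9, 9) = 9
  amber.gen = min2(9, 9) = 9

Propagation after the edit:
  south.gen: runs — opt.txt -3->7; result 9 (same value as before).
  export.gen: runs — opt.txt -3->7; result 7.
  patch.gen: runs — export.gen -3->7; result 9 (same value as before).
  assets.gen: checked — values it read are unchanged (patch.gen unchanged, tokens.txt unchanged); reused cached 9 without running.
  amber.gen: checked — values it read are unchanged (patch.gen unchanged, assets.gen unchanged); reused cached 9 without running.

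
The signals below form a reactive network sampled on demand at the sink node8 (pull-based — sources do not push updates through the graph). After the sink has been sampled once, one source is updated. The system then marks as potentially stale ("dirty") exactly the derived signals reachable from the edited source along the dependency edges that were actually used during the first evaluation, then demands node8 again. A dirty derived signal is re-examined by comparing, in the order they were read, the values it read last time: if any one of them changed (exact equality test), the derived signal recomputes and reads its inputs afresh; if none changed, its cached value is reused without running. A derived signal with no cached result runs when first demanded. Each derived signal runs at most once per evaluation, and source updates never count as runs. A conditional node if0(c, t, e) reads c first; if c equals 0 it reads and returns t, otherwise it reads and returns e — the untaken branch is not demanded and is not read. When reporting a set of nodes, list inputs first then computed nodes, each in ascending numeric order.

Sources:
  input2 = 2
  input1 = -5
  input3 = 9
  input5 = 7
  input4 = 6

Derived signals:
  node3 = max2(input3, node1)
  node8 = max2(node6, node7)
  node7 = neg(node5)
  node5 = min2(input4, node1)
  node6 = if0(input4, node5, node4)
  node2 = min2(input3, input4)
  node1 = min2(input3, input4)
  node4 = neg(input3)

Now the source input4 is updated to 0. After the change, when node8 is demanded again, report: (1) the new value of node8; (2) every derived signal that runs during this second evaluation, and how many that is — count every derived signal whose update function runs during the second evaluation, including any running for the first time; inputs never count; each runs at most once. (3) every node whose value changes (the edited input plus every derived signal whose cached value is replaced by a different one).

Initial pass — values computed on the first demand:
  node1 = min2(9, 6) = 6
  node4 = neg(9) = -9
  node5 = min2(6, 6) = 6
  node6 = if0(input4=6 -> else branch node4) = -9
  node7 = neg(6) = -6
  node8 = max2(-9, -6) = -6

Second demand — change propagation:
  node1: re-runs because input4 6->0; new result 0.
  node5: re-runs because input4 6->0; node1 6->0; new result 0.
  node6: re-runs because input4 6->0; new result 0.
  node7: re-runs because node5 6->0; new result 0.
  node8: re-runs because node6 -9->0; node7 -6->0; new result 0.

node8 now evaluates to 0.
Run set: node1, node5, node6, node7, node8 (5 run).
Changed values: input4, node1, node5, node6, node7, node8.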